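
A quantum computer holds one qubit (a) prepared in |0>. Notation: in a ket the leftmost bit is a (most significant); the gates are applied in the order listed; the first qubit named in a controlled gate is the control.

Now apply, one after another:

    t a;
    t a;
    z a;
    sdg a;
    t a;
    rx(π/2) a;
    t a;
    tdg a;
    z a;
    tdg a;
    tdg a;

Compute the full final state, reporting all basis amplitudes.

The final amplitudes are sqrt(2)/2 on |0>, sqrt(2)/2 on |1>.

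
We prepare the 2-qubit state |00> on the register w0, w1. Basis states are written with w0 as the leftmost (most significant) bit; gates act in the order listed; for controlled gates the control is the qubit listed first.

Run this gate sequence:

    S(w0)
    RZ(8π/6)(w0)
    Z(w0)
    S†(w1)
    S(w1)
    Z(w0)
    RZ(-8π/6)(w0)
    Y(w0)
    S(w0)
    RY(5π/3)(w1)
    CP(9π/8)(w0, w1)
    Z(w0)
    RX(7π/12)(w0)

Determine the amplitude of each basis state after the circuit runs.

After the circuit, the state carries amplitude 3*I*sqrt(2 - sqrt(2))/8 + I*sqrt(3*sqrt(2) + 6)/8 on |00>, (sqrt(6 - 3*sqrt(2))/8 + sqrt(sqrt(2) + 2)/8)*exp(5*I*pi/8) on |01>, -3*sqrt(sqrt(2) + 2)/8 + sqrt(6 - 3*sqrt(2))/8 on |10>, (-sqrt(3*sqrt(2) + 6)/8 + sqrt(2 - sqrt(2))/8)*exp(I*pi/8) on |11>. Key observation: gates 2-7 undo each other exactly, leaving only the rest of the circuit to track.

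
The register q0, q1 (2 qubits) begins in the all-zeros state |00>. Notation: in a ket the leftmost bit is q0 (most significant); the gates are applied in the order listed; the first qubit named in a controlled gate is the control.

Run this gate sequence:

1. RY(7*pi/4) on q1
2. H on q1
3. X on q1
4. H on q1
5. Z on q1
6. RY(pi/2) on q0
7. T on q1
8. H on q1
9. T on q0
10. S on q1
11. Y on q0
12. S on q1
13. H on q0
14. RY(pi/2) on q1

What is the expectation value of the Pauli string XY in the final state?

The observable XY averages to 0. Key observation: the block from step 2 through step 5 cancels to the identity and can be dropped.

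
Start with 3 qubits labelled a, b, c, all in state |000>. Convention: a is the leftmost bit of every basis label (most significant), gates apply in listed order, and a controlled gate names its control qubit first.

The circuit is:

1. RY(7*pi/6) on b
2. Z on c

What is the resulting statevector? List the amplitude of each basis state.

The resulting statevector has amplitude -sqrt(6)/4 + sqrt(2)/4 on |000>, sqrt(2)/4 + sqrt(6)/4 on |010>, and 0 on every other basis state.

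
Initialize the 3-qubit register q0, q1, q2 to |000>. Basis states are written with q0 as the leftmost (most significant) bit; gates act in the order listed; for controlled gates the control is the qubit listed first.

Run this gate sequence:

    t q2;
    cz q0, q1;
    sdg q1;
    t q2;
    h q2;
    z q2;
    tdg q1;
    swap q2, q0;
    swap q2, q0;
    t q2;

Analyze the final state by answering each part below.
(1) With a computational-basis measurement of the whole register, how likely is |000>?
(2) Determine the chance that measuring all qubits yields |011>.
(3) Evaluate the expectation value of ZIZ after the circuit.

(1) The probability of measuring |000> is 1/2. Key observation: gates 8-9 undo each other exactly, leaving only the rest of the circuit to track.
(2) Outcome |011> occurs with probability 0.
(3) In the final state, ZIZ has expectation 0.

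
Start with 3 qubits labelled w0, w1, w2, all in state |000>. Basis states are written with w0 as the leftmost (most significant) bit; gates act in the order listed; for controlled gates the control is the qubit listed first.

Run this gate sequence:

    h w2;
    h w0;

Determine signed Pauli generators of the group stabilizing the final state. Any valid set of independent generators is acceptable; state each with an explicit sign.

One valid set of independent stabilizer generators is +XII, +IIX, +IZI (any independent generating set of the same group is equally correct).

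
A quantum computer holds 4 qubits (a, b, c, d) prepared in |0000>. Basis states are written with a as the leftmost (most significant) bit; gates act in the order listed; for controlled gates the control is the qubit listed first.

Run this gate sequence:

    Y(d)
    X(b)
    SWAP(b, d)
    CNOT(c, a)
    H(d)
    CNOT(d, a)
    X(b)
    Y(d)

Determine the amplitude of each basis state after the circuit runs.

The resulting statevector has amplitude -sqrt(2)/2 on |0001>, -sqrt(2)/2 on |1000>, and 0 on every other basis state.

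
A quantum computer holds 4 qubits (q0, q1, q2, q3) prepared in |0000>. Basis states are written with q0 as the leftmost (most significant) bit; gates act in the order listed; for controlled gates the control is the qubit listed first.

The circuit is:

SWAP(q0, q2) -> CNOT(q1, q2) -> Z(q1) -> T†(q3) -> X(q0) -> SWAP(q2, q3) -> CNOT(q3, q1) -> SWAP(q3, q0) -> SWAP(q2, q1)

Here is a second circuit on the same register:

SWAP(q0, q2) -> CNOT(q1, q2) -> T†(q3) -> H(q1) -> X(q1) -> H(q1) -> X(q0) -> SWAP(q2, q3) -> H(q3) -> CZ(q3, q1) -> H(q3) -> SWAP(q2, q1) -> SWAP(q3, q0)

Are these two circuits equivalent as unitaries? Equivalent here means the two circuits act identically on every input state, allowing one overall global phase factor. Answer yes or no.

No, they are not equivalent — no single phase factor reconciles the two unitaries.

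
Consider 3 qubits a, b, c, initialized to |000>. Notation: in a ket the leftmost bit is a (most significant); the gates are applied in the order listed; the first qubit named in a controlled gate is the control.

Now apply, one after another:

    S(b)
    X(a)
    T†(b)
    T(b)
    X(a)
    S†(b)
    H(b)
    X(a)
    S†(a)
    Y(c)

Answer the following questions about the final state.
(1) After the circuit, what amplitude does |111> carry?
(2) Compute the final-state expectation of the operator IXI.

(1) |111> carries amplitude sqrt(2)/2 in the final state. Key observation: the block from step 1 through step 6 cancels to the identity and can be dropped.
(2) In the final state, IXI has expectation 1.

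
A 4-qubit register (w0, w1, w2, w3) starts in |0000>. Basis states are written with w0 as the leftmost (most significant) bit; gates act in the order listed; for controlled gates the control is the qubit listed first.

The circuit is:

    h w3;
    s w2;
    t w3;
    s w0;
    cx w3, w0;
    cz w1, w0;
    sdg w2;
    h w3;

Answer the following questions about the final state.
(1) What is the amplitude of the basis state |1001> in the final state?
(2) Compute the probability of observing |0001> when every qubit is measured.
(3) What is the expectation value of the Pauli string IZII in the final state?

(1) The final state's coefficient on |1001> equals -exp(I*pi/4)/2.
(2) Outcome |0001> occurs with probability 1/4.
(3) The expectation value of IZII is 1.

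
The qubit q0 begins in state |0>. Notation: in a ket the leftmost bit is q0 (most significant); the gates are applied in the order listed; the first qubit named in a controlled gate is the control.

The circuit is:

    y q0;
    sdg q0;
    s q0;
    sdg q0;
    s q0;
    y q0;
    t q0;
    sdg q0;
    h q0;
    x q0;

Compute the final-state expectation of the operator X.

The observable X averages to 1.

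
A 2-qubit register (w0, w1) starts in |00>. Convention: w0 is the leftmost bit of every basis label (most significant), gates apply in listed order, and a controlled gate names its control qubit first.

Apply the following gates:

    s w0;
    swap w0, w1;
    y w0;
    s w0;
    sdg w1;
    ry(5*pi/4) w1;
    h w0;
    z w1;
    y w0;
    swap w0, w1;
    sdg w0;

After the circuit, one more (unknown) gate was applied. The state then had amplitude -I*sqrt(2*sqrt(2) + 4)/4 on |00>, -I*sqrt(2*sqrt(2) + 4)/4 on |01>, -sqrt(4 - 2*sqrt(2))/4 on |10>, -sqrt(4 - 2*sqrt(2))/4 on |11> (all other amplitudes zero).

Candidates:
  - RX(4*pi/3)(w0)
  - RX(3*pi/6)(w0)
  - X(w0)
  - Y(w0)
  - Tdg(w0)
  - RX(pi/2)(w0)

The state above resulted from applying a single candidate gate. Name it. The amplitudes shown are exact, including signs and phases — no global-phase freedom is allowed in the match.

The applied gate was Y(w0).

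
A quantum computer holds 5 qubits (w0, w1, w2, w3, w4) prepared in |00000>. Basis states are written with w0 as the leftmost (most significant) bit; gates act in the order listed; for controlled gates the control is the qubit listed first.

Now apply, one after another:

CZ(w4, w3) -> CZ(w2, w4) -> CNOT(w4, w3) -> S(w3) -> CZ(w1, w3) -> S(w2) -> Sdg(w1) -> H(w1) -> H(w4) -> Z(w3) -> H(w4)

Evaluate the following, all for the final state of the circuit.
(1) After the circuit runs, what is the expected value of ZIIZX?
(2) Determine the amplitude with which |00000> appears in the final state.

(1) In the final state, ZIIZX has expectation 0.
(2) The amplitude on |00000> is sqrt(2)/2.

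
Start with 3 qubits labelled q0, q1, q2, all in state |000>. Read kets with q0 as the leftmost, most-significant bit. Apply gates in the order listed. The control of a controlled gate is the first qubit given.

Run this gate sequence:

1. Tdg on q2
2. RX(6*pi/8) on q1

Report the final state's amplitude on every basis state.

After the circuit, the state carries amplitude sqrt(2 - sqrt(2))/2 on |000>, -I*sqrt(sqrt(2) + 2)/2 on |010>, and 0 on every other basis state.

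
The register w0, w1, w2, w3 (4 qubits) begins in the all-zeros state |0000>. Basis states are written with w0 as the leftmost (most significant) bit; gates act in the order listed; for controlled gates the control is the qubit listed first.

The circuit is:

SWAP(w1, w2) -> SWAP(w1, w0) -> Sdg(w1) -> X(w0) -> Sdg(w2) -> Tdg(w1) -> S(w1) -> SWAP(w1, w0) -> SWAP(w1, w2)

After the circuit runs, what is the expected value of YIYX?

In the final state, YIYX has expectation 0.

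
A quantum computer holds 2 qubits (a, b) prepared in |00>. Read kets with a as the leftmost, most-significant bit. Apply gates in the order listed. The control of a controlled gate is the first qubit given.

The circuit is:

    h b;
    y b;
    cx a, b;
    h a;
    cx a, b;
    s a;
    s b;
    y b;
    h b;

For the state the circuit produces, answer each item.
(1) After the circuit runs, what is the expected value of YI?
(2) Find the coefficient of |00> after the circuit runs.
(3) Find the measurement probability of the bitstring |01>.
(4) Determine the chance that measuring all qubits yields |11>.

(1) The observable YI averages to -1.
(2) |00> carries amplitude sqrt(2)*(1 + I)/4 in the final state.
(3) Outcome |01> occurs with probability 1/4.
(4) The probability of measuring |11> is 1/4.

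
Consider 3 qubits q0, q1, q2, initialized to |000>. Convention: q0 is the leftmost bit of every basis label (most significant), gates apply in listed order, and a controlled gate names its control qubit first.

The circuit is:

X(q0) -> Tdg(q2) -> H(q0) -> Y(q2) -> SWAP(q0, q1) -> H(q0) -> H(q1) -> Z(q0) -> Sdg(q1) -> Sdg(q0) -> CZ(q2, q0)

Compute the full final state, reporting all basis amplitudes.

The resulting statevector has amplitude sqrt(2)/2 on |011>, -sqrt(2)*I/2 on |111>, and 0 on every other basis state.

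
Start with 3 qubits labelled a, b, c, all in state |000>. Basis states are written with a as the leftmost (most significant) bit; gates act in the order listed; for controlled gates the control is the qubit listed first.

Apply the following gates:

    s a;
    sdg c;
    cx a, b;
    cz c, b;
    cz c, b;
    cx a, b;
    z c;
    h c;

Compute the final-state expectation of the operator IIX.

The expectation value of IIX is 1.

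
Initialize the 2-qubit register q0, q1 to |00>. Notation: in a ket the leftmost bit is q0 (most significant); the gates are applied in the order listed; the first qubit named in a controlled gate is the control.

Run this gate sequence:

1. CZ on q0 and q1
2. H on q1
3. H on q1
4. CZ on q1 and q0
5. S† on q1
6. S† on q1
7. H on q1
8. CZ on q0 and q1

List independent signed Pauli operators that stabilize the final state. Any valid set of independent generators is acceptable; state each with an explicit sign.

One valid set of independent stabilizer generators is +IX, +ZI (any independent generating set of the same group is equally correct).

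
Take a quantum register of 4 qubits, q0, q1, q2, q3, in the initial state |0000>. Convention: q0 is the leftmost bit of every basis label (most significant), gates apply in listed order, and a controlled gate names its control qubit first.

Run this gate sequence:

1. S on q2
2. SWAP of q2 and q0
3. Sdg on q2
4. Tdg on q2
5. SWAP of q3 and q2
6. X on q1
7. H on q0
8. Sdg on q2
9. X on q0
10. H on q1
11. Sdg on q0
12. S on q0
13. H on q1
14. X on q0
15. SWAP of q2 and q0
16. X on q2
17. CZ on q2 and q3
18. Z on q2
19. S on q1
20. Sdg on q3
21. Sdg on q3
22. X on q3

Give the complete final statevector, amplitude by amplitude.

The resulting statevector has amplitude sqrt(2)*I/2 on |0101>, -sqrt(2)*I/2 on |0111>, and 0 on every other basis state. Key observation: gates 9-14 undo each other exactly, leaving only the rest of the circuit to track.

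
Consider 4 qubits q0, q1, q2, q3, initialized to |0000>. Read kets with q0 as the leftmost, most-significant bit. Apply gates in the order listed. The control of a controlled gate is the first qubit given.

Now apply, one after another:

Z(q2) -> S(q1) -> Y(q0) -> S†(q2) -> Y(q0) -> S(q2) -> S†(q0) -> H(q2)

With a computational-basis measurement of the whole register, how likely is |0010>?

Outcome |0010> occurs with probability 1/2.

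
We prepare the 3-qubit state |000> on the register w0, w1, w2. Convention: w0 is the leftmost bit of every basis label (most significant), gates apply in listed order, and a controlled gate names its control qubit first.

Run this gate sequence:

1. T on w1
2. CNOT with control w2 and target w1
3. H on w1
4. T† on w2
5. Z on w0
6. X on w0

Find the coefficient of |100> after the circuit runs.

The final state's coefficient on |100> equals sqrt(2)/2.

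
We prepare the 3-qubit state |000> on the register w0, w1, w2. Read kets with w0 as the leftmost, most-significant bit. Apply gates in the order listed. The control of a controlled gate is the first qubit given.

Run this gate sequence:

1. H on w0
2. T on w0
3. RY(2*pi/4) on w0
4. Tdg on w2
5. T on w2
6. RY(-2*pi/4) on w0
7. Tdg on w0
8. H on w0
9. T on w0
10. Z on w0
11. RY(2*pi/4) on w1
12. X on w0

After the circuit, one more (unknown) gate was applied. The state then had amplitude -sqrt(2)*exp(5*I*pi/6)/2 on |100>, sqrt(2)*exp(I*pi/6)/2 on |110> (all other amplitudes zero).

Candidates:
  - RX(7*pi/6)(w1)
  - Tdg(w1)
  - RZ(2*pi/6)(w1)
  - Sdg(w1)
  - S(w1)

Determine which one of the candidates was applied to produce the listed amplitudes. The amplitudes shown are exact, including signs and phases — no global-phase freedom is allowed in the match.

It was RZ(2*pi/6)(w1) that produced the state shown. Key observation: gates 1-8 undo each other exactly, leaving only the rest of the circuit to track.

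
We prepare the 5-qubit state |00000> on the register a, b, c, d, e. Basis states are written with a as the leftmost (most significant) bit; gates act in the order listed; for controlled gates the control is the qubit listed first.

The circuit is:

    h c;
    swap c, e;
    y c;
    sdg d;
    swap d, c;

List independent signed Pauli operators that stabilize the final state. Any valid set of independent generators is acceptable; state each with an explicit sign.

One valid set of independent stabilizer generators is +IIIIX, +ZIIII, +IZIII, +IIZII, -IIIZI (any independent generating set of the same group is equally correct).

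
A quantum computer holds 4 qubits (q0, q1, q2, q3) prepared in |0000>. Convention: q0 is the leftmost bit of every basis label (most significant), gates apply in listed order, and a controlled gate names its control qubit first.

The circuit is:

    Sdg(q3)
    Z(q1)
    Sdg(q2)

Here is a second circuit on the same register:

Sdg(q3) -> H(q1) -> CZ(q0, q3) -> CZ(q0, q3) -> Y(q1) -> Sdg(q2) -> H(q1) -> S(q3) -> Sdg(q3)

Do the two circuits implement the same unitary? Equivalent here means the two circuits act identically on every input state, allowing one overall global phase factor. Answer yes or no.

No — the two circuits implement different unitaries, even allowing a global phase.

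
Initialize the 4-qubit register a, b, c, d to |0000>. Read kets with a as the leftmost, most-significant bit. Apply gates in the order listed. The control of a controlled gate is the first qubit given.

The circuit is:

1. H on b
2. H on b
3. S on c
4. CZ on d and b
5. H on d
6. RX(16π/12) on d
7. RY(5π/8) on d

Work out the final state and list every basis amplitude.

The resulting statevector has amplitude (1 + sqrt(3)*I)*sin(pi/16)/2 on |0000>, -(1 + sqrt(3)*I)*cos(pi/16)/2 on |0001>, and 0 on every other basis state. Key observation: the block from step 1 through step 2 cancels to the identity and can be dropped.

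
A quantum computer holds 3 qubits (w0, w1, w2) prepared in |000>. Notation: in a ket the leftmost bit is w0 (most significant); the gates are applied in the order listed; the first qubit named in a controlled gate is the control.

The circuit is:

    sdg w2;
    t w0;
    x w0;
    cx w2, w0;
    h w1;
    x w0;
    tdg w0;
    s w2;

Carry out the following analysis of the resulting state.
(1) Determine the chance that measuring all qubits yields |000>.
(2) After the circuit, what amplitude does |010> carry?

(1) Outcome |000> occurs with probability 1/2.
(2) |010> carries amplitude sqrt(2)/2 in the final state.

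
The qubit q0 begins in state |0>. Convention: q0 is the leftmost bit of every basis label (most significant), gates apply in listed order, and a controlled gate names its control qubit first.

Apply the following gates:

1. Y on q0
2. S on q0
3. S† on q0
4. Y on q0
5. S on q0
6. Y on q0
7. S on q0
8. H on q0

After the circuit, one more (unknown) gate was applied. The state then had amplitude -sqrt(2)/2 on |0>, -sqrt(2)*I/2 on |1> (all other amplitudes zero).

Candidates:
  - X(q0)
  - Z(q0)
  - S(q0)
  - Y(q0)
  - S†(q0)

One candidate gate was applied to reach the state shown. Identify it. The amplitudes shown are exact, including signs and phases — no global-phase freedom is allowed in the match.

The unique candidate consistent with the amplitudes is S†(q0).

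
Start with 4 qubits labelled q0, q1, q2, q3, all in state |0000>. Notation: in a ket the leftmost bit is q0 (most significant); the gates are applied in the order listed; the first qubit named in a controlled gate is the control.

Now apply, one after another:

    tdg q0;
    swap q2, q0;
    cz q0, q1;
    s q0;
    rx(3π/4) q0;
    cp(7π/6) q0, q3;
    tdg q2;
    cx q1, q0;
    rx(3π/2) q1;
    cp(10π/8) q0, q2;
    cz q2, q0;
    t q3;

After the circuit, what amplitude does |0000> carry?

The amplitude on |0000> is -sqrt(4 - 2*sqrt(2))/4.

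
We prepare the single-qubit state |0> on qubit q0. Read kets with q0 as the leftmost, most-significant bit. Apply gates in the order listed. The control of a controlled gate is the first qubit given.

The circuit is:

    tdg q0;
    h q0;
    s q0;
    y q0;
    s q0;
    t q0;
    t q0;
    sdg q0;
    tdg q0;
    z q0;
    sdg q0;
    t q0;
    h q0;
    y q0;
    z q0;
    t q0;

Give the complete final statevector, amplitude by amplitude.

The final amplitudes are 1/2 - I/2 on |0>, (-1 - I)*exp(I*pi/4)/2 on |1>.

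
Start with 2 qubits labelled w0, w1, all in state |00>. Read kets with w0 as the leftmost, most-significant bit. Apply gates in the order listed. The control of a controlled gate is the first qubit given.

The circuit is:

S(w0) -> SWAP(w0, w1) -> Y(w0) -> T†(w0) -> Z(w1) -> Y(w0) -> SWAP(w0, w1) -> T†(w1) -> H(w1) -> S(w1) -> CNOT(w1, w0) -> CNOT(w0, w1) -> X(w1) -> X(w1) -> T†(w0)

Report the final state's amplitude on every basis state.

The final amplitudes are -sqrt(2)*exp(3*I*pi/4)/2 on |00>, 0 on |01>, sqrt(2)/2 on |10>, 0 on |11>.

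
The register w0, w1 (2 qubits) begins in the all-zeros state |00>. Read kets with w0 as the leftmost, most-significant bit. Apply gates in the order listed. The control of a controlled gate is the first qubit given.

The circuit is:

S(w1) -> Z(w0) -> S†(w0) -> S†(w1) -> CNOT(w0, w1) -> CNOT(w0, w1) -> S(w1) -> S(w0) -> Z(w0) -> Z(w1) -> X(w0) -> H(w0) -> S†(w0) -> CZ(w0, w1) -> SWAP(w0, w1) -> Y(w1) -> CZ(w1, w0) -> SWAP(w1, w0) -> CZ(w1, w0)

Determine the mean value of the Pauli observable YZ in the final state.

The expectation value of YZ is 1.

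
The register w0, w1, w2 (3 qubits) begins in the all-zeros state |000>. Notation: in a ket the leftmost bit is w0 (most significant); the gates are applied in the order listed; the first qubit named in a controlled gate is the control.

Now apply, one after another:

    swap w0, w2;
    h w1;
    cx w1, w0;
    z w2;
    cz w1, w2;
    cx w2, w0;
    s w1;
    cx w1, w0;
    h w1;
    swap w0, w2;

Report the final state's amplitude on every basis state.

The final amplitudes are 1/2 + I/2 on |000>, 1/2 - I/2 on |010>, and 0 on every other basis state.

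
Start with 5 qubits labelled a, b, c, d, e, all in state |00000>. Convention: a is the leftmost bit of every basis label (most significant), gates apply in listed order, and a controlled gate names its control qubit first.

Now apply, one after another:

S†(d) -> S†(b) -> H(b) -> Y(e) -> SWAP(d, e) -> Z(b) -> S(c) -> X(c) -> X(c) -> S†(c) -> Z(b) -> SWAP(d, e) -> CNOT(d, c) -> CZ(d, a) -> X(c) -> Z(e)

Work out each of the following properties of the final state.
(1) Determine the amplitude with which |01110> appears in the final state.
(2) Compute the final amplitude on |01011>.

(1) The amplitude on |01110> is 0. Key observation: steps 5-12 multiply out to the identity, so the circuit reduces to the remaining gates.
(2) The amplitude on |01011> is 0.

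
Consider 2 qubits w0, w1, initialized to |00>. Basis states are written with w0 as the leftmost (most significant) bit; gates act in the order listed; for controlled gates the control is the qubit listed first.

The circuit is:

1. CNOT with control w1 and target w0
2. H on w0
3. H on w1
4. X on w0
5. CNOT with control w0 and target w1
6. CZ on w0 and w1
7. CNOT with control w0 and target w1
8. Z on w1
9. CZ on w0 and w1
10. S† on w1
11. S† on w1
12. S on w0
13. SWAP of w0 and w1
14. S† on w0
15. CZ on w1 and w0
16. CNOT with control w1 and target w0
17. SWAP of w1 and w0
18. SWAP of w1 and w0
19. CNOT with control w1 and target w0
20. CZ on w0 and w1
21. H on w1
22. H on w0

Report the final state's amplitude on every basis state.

The final amplitudes are -I/2 on |00>, 1/2 on |01>, 1/2 on |10>, I/2 on |11>.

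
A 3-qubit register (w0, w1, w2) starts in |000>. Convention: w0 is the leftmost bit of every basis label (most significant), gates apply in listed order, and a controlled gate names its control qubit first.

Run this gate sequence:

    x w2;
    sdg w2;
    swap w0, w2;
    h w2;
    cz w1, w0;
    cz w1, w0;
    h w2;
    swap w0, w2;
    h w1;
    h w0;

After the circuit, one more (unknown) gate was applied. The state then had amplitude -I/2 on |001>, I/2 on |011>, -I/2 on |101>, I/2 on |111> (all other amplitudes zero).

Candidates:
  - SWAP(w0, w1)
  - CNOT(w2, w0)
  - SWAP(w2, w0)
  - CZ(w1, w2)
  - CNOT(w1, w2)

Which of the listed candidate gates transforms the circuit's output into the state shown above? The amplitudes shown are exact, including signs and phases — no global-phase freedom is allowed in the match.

It was CZ(w1, w2) that produced the state shown. Key observation: gates 3-8 undo each other exactly, leaving only the rest of the circuit to track.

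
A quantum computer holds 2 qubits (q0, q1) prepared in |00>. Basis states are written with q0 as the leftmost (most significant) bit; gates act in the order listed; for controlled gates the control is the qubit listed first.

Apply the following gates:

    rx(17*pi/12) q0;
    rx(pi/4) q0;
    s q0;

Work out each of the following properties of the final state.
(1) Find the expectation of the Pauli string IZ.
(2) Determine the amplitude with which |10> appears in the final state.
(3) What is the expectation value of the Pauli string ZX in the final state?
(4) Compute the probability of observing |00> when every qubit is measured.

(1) The expectation value of IZ is 1.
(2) |10> carries amplitude 1/2 in the final state.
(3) The observable ZX averages to 0.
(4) A full measurement returns |00> with probability 3/4.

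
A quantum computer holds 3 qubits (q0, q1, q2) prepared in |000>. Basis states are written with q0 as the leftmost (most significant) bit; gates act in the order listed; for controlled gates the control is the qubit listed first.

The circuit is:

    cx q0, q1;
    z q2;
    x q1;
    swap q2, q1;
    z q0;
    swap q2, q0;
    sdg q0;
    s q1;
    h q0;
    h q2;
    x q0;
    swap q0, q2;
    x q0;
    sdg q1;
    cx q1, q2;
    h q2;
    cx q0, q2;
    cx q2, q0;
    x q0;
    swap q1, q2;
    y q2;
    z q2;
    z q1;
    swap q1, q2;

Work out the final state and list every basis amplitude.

After the circuit, the state carries amplitude sqrt(2)/2 on |010>, -sqrt(2)/2 on |011>, and 0 on every other basis state.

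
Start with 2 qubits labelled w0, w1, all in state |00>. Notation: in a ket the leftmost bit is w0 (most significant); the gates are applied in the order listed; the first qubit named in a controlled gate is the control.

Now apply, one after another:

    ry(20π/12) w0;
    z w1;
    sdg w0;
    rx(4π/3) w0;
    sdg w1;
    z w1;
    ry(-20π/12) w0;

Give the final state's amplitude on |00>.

|00> carries amplitude I/2 in the final state.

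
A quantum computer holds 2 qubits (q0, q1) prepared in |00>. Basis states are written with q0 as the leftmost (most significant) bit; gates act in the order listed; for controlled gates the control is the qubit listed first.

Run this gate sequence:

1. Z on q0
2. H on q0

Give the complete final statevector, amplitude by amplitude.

The resulting statevector has amplitude sqrt(2)/2 on |00>, 0 on |01>, sqrt(2)/2 on |10>, 0 on |11>.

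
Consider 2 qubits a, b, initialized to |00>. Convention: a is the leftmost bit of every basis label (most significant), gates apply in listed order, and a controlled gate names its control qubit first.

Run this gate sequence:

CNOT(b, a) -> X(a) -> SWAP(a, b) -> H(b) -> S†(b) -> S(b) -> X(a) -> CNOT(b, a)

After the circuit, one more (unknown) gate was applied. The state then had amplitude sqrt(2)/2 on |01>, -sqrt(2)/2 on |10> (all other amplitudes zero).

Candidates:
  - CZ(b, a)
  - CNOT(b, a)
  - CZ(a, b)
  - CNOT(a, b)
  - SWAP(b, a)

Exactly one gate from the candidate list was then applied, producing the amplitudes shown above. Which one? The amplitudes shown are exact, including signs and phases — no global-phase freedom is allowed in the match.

The applied gate was SWAP(b, a).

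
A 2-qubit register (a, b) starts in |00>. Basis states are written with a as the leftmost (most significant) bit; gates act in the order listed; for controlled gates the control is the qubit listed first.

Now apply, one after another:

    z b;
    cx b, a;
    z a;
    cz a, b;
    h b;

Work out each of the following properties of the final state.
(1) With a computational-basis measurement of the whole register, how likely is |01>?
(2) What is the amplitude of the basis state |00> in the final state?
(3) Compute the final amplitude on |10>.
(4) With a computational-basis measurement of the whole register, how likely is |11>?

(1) Outcome |01> occurs with probability 1/2.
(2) The final state's coefficient on |00> equals sqrt(2)/2.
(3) The final state's coefficient on |10> equals 0.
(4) The probability of measuring |11> is 0.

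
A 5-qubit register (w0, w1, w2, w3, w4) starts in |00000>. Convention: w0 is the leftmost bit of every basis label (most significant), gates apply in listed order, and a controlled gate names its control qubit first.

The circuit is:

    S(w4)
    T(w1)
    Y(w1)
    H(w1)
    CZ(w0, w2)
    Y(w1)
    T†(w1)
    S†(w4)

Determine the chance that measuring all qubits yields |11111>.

Outcome |11111> occurs with probability 0.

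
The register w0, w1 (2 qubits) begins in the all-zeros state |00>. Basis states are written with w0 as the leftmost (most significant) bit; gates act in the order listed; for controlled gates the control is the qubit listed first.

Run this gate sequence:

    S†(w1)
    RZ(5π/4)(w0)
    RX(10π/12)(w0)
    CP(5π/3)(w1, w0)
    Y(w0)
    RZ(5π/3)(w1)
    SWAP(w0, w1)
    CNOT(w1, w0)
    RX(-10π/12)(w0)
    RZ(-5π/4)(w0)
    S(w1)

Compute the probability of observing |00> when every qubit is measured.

Outcome |00> occurs with probability 1/16.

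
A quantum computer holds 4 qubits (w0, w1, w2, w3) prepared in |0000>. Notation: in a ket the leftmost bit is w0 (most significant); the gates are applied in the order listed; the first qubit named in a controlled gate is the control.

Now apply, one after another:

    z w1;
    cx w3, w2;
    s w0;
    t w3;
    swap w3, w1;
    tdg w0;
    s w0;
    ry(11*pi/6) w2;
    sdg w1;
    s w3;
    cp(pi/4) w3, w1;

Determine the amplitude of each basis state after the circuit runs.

The final amplitudes are -sqrt(6)/4 - sqrt(2)/4 on |0000>, -sqrt(2)/4 + sqrt(6)/4 on |0010>, and 0 on every other basis state.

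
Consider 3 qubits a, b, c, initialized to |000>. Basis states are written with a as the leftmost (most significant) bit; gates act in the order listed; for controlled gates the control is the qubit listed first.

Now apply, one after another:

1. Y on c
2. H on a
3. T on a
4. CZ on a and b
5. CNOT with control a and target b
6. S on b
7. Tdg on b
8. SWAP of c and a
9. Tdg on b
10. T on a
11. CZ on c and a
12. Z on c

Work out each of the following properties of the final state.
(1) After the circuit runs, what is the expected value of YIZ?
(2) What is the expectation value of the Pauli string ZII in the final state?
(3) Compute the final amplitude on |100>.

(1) The expectation value of YIZ is 0.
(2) The observable ZII averages to -1.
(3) |100> carries amplitude sqrt(2)*exp(3*I*pi/4)/2 in the final state.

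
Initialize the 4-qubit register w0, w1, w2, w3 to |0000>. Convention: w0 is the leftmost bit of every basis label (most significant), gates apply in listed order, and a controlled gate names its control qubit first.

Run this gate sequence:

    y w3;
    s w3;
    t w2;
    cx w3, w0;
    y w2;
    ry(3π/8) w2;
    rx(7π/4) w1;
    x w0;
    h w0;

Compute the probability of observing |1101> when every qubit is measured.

Outcome |1101> occurs with probability (2 - sqrt(2))*(2 - sqrt(2 - sqrt(2)))/32.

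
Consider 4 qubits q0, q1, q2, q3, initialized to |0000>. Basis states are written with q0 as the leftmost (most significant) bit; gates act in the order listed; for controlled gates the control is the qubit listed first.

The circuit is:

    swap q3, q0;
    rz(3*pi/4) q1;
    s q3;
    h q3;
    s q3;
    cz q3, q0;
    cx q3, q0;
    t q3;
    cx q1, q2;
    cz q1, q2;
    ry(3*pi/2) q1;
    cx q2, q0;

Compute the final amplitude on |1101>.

The amplitude on |1101> is exp(3*I*pi/8)/2.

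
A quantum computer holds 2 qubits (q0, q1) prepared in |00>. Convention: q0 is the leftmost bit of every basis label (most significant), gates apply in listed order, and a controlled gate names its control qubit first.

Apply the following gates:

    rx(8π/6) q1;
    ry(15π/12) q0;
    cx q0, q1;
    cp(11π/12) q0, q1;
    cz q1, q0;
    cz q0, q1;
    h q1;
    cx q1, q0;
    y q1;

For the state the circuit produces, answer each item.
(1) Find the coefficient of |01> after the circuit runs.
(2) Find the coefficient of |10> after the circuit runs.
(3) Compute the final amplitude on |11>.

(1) The final state's coefficient on |01> equals sqrt(2 - sqrt(2))*(-sqrt(6) + sqrt(2)*I)/8.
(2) The final state's coefficient on |10> equals sqrt(2 - sqrt(2))*(-sqrt(6) - sqrt(2)*I)/8.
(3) |11> carries amplitude sqrt(sqrt(2) + 2)*(sqrt(6) + sqrt(2)*exp(5*I*pi/12))/8 in the final state.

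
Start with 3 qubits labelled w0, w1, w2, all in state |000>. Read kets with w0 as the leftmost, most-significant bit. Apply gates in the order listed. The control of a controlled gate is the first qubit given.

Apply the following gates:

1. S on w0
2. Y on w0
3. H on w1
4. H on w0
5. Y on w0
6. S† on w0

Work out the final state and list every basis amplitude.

After the circuit, the state carries amplitude -1/2 on |000>, 0 on |001>, -1/2 on |010>, 0 on |011>, I/2 on |100>, 0 on |101>, I/2 on |110>, 0 on |111>.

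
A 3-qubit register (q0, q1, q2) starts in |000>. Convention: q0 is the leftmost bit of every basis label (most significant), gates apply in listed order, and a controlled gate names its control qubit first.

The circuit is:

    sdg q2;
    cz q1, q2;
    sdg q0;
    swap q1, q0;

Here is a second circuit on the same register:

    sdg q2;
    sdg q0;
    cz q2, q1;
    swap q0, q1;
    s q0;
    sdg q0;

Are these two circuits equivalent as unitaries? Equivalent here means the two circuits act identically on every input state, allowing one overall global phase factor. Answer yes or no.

Yes — the two circuits implement the same unitary up to a global phase.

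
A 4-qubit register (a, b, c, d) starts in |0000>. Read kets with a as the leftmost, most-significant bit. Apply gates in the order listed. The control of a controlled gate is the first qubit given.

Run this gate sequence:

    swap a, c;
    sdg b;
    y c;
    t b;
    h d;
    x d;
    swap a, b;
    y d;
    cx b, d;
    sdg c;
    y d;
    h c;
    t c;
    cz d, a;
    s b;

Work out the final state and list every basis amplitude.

The resulting statevector has amplitude 1/2 on |0000>, 1/2 on |0001>, -exp(I*pi/4)/2 on |0010>, -exp(I*pi/4)/2 on |0011>, and 0 on every other basis state.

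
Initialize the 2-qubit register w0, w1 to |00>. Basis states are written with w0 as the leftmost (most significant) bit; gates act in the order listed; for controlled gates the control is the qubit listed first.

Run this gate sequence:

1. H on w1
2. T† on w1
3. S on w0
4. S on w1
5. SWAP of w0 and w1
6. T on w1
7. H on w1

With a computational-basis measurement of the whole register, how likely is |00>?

Outcome |00> occurs with probability 1/4.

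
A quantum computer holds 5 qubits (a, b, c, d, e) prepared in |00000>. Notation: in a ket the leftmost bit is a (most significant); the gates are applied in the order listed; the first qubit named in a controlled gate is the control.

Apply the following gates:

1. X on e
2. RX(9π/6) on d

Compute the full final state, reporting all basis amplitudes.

The resulting statevector has amplitude -sqrt(2)/2 on |00001>, -sqrt(2)*I/2 on |00011>, and 0 on every other basis state.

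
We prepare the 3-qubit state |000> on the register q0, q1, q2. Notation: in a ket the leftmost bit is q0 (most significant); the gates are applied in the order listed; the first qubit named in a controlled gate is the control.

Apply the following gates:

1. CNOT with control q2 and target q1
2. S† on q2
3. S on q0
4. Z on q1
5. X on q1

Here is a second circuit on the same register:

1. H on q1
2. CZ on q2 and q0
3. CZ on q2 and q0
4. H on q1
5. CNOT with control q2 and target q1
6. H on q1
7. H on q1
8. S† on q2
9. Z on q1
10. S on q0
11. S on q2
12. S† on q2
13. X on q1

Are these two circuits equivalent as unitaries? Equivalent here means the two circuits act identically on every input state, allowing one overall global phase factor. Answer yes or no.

Yes: on every input state the two circuits agree up to one overall phase factor.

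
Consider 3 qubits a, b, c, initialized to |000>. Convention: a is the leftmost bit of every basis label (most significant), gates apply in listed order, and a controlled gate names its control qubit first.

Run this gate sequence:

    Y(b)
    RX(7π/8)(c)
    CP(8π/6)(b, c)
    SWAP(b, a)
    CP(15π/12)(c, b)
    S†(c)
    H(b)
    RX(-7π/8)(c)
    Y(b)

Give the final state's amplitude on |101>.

The amplitude on |101> is sqrt(4 - 2*sqrt(2))*(exp(I*pi/3)/8 + I/8).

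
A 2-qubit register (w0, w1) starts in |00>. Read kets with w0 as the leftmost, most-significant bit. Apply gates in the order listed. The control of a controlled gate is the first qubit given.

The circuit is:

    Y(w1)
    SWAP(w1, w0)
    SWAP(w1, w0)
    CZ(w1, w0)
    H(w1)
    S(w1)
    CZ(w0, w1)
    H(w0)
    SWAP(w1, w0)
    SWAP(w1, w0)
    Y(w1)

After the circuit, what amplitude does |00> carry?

The final state's coefficient on |00> equals -I/2.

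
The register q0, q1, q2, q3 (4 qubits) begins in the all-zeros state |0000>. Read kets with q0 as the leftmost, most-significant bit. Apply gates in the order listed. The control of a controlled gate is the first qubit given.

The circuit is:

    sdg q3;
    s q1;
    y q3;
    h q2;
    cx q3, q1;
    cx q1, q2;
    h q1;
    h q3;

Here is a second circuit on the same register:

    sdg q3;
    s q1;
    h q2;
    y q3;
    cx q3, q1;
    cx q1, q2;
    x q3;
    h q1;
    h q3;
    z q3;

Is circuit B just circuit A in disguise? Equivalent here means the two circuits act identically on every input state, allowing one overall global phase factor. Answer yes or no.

Yes, they are equivalent — the unitaries differ by at most a global phase.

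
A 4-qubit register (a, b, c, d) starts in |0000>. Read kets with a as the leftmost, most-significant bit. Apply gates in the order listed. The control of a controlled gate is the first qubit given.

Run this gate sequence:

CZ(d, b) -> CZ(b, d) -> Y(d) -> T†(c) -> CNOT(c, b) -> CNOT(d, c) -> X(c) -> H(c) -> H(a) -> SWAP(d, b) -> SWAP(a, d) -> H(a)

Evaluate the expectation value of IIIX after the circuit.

The expectation value of IIIX is 1.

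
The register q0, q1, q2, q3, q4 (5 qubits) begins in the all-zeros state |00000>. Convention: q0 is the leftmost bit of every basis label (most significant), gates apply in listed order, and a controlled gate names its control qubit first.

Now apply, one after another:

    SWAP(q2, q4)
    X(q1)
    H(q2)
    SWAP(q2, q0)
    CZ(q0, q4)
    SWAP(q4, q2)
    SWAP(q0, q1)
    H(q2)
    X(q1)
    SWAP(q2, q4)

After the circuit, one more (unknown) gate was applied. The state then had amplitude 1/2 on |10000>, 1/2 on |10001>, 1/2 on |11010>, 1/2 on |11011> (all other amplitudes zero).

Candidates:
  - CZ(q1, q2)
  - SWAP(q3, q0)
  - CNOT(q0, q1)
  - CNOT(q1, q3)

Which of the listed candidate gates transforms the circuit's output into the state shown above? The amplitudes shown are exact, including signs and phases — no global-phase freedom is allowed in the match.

The applied gate was CNOT(q1, q3).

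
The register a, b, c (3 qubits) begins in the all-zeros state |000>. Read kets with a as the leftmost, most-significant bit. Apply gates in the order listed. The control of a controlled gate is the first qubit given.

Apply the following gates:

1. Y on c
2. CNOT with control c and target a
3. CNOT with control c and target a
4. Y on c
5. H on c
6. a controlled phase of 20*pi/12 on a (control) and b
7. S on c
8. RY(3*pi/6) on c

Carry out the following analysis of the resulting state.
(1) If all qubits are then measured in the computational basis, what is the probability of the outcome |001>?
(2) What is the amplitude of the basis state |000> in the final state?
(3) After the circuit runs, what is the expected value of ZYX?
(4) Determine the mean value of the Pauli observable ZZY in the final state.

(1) A full measurement returns |001> with probability 1/2. Key observation: the block from step 2 through step 3 cancels to the identity and can be dropped.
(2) The final state's coefficient on |000> equals 1/2 - I/2.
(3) The expectation value of ZYX is 0.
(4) The observable ZZY averages to 1.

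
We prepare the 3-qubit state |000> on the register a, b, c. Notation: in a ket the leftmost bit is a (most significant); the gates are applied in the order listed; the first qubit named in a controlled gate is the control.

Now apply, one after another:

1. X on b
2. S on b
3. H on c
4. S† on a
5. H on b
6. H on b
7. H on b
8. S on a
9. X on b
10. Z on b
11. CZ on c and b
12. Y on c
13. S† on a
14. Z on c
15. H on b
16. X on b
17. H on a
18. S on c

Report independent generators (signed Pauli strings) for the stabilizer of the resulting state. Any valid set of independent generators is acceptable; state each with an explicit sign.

The stabilizer group can be generated by +XII, +IXY, +IZZ, among other valid generating sets. Key observation: the block from step 6 through step 7 cancels to the identity and can be dropped.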